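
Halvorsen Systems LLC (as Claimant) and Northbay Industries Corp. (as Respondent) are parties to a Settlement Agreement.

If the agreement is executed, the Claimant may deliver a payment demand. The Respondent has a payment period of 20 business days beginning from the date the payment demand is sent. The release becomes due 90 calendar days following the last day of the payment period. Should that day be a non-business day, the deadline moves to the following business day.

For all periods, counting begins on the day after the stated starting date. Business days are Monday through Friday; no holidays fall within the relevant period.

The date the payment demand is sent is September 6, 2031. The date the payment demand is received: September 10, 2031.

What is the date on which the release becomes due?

January 1, 2032

The last day of the payment period: counting 20 business days from Saturday, September 6, 2031 (Sep 8, Sep 9, Sep 10, Sep 11, …, Oct 1, Oct 2, Oct 3, skipping weekends) reaches Friday, October 3, 2031.
Adding 90 calendar days to October 3, 2031 gives January 1, 2032, which is the date on which the release becomes due. January 1, 2032 is a Thursday, so no roll-forward applies.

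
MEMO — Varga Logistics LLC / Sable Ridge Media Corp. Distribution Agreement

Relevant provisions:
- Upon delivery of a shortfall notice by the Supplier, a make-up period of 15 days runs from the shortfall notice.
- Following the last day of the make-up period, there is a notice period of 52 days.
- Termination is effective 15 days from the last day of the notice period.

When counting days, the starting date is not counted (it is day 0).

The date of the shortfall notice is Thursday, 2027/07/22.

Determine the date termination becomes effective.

The last day of the make-up period: 15 calendar days after 2027/07/22 is 2027/08/06.
The last day of the notice period: 2027/08/06 + 52 days = 2027/09/27.
The date termination becomes effective: 15 calendar days after 2027/09/27 is 2027/10/12.

2027/10/12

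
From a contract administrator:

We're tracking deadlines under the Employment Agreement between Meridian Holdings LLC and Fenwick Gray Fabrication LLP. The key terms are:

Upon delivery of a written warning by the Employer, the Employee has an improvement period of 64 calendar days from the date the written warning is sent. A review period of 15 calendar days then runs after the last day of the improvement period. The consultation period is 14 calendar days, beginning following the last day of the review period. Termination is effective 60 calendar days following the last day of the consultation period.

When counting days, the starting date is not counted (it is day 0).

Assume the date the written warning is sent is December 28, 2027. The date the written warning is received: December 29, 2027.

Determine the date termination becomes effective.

Adding 64 calendar days to December 28, 2027 gives March 1, 2028, which is the last day of the improvement period.
The last day of the review period: March 1, 2028 + 15 days = March 16, 2028.
Adding 14 calendar days to March 16, 2028 gives March 30, 2028, which is the last day of the consultation period.
The date termination becomes effective: 60 calendar days after March 30, 2028 is May 29, 2028.

May 29, 2028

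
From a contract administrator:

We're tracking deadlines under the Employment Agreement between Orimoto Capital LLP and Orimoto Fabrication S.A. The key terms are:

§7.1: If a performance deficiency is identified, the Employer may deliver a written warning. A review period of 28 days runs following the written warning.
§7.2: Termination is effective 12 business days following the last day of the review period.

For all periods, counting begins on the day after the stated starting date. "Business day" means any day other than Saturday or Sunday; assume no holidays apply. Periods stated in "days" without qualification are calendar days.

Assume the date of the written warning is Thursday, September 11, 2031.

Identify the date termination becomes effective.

October 27, 2031

The last day of the review period: September 11, 2031 + 28 days = October 9, 2031.
From Thursday, October 9, 2031, 12 business days (Oct 10, Oct 13, Oct 14, Oct 15, …, Oct 23, Oct 24, Oct 27, skipping weekends) brings us to Monday, October 27, 2031, which is the date termination becomes effective.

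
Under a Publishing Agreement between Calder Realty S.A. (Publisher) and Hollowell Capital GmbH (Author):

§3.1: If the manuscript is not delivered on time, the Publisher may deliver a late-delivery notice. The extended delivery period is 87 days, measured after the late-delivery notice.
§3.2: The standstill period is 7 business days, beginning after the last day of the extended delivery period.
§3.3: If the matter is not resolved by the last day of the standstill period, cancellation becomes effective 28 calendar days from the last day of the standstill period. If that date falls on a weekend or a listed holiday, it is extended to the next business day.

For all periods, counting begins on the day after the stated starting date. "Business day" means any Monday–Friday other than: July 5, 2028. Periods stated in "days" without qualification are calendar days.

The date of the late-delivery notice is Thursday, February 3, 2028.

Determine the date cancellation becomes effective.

June 6, 2028

Adding 87 calendar days to February 3, 2028 gives April 30, 2028, which is the last day of the extended delivery period.
The last day of the standstill period: counting 7 business days from Sunday, April 30, 2028 (May 1, May 2, May 3, May 4, May 5, May 8, May 9, skipping weekends) reaches Tuesday, May 9, 2028.
Adding 28 calendar days to May 9, 2028 gives June 6, 2028, which is the date cancellation becomes effective. June 6, 2028 is a Tuesday and is not a listed holiday, so no roll-forward applies.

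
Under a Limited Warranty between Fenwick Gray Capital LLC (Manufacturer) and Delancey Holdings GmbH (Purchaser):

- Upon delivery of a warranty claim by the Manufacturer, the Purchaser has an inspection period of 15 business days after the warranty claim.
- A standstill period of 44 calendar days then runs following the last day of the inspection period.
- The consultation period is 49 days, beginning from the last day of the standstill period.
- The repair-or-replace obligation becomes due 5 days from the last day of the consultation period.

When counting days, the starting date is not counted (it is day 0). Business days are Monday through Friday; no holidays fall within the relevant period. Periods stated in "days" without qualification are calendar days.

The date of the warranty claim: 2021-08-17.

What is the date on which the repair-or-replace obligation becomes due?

The last day of the inspection period: 15 business days after Tuesday, 2021-08-17, skipping weekends — Aug 18, Aug 19, Aug 20, Aug 23, …, Sep 3, Sep 6, Sep 7 — lands on Tuesday, 2021-09-07.
The last day of the standstill period: 2021-09-07 + 44 days = 2021-10-21.
The last day of the consultation period: 49 calendar days after 2021-10-21 is 2021-12-09.
The date on which the repair-or-replace obligation becomes due: 2021-12-09 + 5 days = 2021-12-14.

2021-12-14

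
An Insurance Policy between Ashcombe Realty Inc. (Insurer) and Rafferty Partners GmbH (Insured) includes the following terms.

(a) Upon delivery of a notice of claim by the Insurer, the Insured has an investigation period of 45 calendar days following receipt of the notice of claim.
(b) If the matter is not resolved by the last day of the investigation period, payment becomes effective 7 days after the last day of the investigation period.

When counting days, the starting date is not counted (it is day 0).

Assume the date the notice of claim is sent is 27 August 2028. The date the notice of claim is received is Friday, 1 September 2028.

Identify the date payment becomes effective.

23 October 2028

Adding 45 calendar days to 1 September 2028 gives 16 October 2028, which is the last day of the investigation period.
Adding 7 calendar days to 16 October 2028 gives 23 October 2028, which is the date payment becomes effective.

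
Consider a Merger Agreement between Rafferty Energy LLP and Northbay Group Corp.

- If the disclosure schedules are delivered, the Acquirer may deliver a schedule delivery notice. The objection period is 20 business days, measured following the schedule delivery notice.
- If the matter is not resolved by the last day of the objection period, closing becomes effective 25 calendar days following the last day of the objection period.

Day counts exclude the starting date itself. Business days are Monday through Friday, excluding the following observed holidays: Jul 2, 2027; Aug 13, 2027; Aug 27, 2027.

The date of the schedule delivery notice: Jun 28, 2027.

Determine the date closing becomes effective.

The last day of the objection period: counting 20 business days from Monday, Jun 28, 2027 (Jun 29, Jun 30, Jul 1, Jul 5, …, Jul 23, Jul 26, Jul 27, skipping weekends and the listed holiday on Jul 2) reaches Tuesday, Jul 27, 2027.
Adding 25 calendar days to Jul 27, 2027 gives Aug 21, 2027, which is the date closing becomes effective.

Aug 21, 2027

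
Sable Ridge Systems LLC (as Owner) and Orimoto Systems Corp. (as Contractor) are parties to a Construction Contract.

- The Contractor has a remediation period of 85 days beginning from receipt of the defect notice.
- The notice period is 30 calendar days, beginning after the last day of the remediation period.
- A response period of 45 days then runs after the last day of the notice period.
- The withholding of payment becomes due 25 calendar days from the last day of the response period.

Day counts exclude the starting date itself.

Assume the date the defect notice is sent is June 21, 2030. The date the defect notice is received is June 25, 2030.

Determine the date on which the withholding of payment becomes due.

The last day of the remediation period: June 25, 2030 + 85 days = September 18, 2030.
The last day of the notice period: 30 calendar days after September 18, 2030 is October 18, 2030.
The last day of the response period: 45 calendar days after October 18, 2030 is December 2, 2030.
The date on which the withholding of payment becomes due: December 2, 2030 + 25 days = December 27, 2030.

December 27, 2030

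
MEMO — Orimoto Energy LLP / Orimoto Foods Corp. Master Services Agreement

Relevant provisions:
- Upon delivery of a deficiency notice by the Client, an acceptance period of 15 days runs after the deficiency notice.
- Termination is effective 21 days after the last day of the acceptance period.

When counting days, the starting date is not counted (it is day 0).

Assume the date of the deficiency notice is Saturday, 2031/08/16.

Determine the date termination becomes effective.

The last day of the acceptance period: 15 calendar days after 2031/08/16 is 2031/08/31.
The date termination becomes effective: 21 calendar days after 2031/08/31 is 2031/09/21.

2031/09/21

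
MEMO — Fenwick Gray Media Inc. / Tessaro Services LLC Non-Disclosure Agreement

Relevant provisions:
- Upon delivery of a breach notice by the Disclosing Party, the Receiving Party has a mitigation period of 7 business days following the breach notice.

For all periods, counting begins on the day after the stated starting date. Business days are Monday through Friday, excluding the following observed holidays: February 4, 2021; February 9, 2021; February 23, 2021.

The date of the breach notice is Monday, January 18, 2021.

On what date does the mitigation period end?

The last day of the mitigation period: counting 7 business days from Monday, January 18, 2021 (Jan 19, Jan 20, Jan 21, Jan 22, Jan 25, Jan 26, Jan 27, skipping weekends) reaches Wednesday, January 27, 2021.

January 27, 2021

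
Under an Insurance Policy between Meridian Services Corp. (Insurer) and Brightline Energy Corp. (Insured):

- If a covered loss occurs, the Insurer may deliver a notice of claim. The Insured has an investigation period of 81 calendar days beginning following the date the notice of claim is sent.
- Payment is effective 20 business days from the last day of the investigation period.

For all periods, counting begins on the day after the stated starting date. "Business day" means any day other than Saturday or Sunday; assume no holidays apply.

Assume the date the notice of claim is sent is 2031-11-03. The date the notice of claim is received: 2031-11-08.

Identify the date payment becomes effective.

2032-02-20

The last day of the investigation period: 2031-11-03 + 81 days = 2032-01-23.
The date payment becomes effective: counting 20 business days from Friday, 2032-01-23 (Jan 26, Jan 27, Jan 28, Jan 29, …, Feb 18, Feb 19, Feb 20, skipping weekends) reaches Friday, 2032-02-20.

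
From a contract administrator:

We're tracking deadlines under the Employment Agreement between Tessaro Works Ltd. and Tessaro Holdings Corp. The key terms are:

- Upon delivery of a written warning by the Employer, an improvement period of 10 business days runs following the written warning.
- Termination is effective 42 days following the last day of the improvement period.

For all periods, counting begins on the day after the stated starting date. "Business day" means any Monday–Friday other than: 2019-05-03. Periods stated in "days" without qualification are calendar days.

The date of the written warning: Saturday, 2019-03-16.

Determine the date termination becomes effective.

2019-05-10

The last day of the improvement period: 10 business days after Saturday, 2019-03-16, skipping weekends — Mar 18, Mar 19, Mar 20, Mar 21, Mar 22, Mar 25, Mar 26, Mar 27, Mar 28, Mar 29 — lands on Friday, 2019-03-29.
The date termination becomes effective: 2019-03-29 + 42 days = 2019-05-10.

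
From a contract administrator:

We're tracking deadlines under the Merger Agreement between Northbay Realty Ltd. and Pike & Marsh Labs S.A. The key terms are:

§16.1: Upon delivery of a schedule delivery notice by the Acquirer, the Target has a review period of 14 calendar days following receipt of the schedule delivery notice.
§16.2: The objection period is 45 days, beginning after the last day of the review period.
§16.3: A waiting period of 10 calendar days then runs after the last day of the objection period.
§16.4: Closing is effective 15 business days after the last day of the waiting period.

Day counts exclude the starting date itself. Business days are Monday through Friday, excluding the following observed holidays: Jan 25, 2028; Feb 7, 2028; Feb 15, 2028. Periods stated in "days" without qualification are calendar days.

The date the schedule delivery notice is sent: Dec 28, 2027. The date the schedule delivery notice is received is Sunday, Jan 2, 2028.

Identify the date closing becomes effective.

Mar 31, 2028

Adding 14 calendar days to Jan 2, 2028 gives Jan 16, 2028, which is the last day of the review period.
The last day of the objection period: 45 calendar days after Jan 16, 2028 is Mar 1, 2028.
The last day of the waiting period: Mar 1, 2028 + 10 days = Mar 11, 2028.
The date closing becomes effective: 15 business days after Saturday, Mar 11, 2028, skipping weekends — Mar 13, Mar 14, Mar 15, Mar 16, …, Mar 29, Mar 30, Mar 31 — lands on Friday, Mar 31, 2028.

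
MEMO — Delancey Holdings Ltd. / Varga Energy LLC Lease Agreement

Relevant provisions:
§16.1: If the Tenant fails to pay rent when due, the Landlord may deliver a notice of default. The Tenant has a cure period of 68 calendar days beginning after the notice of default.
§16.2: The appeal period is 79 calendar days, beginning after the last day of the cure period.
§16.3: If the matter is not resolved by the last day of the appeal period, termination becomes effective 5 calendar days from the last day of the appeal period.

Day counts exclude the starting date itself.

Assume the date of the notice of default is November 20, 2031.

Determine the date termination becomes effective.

Adding 68 calendar days to November 20, 2031 gives January 27, 2032, which is the last day of the cure period.
The last day of the appeal period: January 27, 2032 + 79 days = April 15, 2032.
The date termination becomes effective: April 15, 2032 + 5 days = April 20, 2032.

April 20, 2032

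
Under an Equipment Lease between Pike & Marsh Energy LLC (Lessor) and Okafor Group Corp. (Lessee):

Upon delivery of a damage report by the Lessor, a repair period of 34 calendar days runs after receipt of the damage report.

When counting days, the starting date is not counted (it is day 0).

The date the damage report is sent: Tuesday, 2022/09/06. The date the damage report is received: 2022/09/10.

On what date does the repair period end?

Adding 34 calendar days to 2022/09/10 gives 2022/10/14, which is the last day of the repair period.

2022/10/14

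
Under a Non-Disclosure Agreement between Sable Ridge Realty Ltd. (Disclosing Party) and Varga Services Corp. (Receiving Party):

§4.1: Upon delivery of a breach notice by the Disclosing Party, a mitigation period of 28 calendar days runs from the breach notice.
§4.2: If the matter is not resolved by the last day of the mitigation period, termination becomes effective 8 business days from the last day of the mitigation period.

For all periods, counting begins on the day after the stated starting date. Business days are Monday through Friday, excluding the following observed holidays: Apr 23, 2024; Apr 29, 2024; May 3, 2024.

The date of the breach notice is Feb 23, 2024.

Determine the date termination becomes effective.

Adding 28 calendar days to Feb 23, 2024 gives Mar 22, 2024, which is the last day of the mitigation period.
The date termination becomes effective: counting 8 business days from Friday, Mar 22, 2024 (Mar 25, Mar 26, Mar 27, Mar 28, Mar 29, Apr 1, Apr 2, Apr 3, skipping weekends) reaches Wednesday, Apr 3, 2024.

Apr 3, 2024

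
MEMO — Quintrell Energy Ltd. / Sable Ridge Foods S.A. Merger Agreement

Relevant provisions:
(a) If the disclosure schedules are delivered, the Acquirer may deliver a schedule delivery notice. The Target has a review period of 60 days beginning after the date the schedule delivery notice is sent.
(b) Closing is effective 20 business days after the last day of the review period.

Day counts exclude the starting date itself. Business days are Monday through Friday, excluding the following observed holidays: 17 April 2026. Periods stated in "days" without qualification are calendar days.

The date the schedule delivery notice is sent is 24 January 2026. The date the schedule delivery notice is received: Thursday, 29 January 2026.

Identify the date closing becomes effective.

23 April 2026

Adding 60 calendar days to 24 January 2026 gives 25 March 2026, which is the last day of the review period.
The date closing becomes effective: counting 20 business days from Wednesday, 25 March 2026 (Mar 26, Mar 27, Mar 30, Mar 31, …, Apr 21, Apr 22, Apr 23, skipping weekends and the listed holiday on Apr 17) reaches Thursday, 23 April 2026.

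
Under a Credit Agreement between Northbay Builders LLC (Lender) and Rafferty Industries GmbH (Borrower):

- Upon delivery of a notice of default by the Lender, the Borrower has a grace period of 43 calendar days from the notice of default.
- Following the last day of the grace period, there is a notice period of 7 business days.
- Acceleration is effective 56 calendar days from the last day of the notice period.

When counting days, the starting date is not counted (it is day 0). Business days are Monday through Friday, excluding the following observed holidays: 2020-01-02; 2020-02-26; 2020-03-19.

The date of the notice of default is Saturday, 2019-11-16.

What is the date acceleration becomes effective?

2020-03-04

The last day of the grace period: 2019-11-16 + 43 days = 2019-12-29.
From Sunday, 2019-12-29, 7 business days (Dec 30, Dec 31, Jan 1, Jan 3, Jan 6, Jan 7, Jan 8, skipping weekends and the listed holiday on Jan 2) brings us to Wednesday, 2020-01-08, which is the last day of the notice period.
The date acceleration becomes effective: 56 calendar days after 2020-01-08 is 2020-03-04.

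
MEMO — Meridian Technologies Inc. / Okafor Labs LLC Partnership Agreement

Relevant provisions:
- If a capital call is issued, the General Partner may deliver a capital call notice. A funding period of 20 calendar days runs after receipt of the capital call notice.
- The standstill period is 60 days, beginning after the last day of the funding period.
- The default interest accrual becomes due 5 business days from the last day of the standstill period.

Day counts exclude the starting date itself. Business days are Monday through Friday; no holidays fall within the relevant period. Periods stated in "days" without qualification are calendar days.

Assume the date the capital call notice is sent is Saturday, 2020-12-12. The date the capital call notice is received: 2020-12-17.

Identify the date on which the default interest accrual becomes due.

2021-03-12

The last day of the funding period: 20 calendar days after 2020-12-17 is 2021-01-06.
Adding 60 calendar days to 2021-01-06 gives 2021-03-07, which is the last day of the standstill period.
The date on which the default interest accrual becomes due: 5 business days after Sunday, 2021-03-07, skipping weekends — Mar 8, Mar 9, Mar 10, Mar 11, Mar 12 — lands on Friday, 2021-03-12.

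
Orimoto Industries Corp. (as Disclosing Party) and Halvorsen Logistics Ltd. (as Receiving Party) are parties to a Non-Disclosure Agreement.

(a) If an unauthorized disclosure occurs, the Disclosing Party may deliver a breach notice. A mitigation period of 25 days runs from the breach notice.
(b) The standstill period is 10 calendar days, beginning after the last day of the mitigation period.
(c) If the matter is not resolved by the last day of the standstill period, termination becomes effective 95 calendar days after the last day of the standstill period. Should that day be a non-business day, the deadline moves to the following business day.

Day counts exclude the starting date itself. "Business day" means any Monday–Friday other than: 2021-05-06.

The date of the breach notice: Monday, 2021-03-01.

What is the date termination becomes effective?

The last day of the mitigation period: 2021-03-01 + 25 days = 2021-03-26.
The last day of the standstill period: 10 calendar days after 2021-03-26 is 2021-04-05.
Adding 95 calendar days to 2021-04-05 gives 2021-07-09, which is the date termination becomes effective. 2021-07-09 is a Friday and is not a listed holiday, so no roll-forward applies.

2021-07-09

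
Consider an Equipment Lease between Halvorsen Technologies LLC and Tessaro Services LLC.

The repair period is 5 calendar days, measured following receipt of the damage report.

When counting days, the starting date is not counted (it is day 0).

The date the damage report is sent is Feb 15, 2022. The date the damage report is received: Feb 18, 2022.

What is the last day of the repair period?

The last day of the repair period: Feb 18, 2022 + 5 days = Feb 23, 2022.

Feb 23, 2022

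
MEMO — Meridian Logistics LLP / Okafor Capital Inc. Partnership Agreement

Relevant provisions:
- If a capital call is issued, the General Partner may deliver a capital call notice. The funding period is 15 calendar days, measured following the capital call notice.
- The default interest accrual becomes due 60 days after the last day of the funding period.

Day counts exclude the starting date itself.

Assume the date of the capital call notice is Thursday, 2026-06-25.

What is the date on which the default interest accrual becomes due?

2026-09-08

Adding 15 calendar days to 2026-06-25 gives 2026-07-10, which is the last day of the funding period.
The date on which the default interest accrual becomes due: 2026-07-10 + 60 days = 2026-09-08.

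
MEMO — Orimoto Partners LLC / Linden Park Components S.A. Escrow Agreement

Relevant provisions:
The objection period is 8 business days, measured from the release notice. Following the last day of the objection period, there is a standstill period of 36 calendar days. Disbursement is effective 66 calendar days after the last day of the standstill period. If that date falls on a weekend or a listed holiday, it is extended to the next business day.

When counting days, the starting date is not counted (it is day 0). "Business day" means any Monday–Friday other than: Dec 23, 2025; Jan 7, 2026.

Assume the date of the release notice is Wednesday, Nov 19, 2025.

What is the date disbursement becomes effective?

Mar 13, 2026

The last day of the objection period: 8 business days after Wednesday, Nov 19, 2025, skipping weekends — Nov 20, Nov 21, Nov 24, Nov 25, Nov 26, Nov 27, Nov 28, Dec 1 — lands on Monday, Dec 1, 2025.
Adding 36 calendar days to Dec 1, 2025 gives Jan 6, 2026, which is the last day of the standstill period.
The date disbursement becomes effective: 66 calendar days after Jan 6, 2026 is Mar 13, 2026. Mar 13, 2026 is a Friday and is not a listed holiday, so no roll-forward applies.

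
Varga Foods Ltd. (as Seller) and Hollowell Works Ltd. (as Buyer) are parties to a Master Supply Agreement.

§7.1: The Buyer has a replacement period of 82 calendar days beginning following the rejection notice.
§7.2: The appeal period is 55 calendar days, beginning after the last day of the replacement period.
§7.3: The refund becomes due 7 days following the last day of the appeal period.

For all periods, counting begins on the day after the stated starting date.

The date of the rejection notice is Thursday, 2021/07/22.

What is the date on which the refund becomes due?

2021/12/13

Adding 82 calendar days to 2021/07/22 gives 2021/10/12, which is the last day of the replacement period.
Adding 55 calendar days to 2021/10/12 gives 2021/12/06, which is the last day of the appeal period.
The date on which the refund becomes due: 7 calendar days after 2021/12/06 is 2021/12/13.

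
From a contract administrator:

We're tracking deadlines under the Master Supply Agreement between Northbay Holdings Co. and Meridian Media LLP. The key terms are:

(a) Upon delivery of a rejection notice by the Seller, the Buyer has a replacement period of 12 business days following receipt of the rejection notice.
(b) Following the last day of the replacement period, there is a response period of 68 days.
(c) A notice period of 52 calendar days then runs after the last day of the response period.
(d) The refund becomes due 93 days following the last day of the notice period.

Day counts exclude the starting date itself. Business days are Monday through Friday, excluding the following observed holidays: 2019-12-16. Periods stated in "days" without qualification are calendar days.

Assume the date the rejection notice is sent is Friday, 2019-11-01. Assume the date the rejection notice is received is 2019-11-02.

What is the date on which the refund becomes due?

The last day of the replacement period: counting 12 business days from Saturday, 2019-11-02 (Nov 4, Nov 5, Nov 6, Nov 7, …, Nov 15, Nov 18, Nov 19, skipping weekends) reaches Tuesday, 2019-11-19.
The last day of the response period: 2019-11-19 + 68 days = 2020-01-26.
The last day of the notice period: 52 calendar days after 2020-01-26 is 2020-03-18.
The date on which the refund becomes due: 2020-03-18 + 93 days = 2020-06-19.

2020-06-19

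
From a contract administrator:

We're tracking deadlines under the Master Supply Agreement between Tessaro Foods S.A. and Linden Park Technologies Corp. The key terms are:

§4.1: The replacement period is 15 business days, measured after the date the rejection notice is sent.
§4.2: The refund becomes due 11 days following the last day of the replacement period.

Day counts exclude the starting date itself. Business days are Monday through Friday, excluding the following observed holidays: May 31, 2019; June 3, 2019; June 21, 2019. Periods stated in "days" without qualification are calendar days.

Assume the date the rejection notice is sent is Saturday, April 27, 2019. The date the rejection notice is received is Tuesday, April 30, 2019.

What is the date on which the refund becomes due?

The last day of the replacement period: counting 15 business days from Saturday, April 27, 2019 (Apr 29, Apr 30, May 1, May 2, …, May 15, May 16, May 17, skipping weekends) reaches Friday, May 17, 2019.
The date on which the refund becomes due: May 17, 2019 + 11 days = May 28, 2019.

May 28, 2019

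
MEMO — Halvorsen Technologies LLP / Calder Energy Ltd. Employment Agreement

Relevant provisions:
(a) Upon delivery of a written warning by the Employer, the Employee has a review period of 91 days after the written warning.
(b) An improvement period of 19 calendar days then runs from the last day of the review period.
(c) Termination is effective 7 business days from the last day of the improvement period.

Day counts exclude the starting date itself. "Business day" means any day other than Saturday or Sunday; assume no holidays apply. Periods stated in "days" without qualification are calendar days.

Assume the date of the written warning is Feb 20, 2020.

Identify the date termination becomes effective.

The last day of the review period: Feb 20, 2020 + 91 days = May 21, 2020.
The last day of the improvement period: May 21, 2020 + 19 days = Jun 9, 2020.
From Tuesday, Jun 9, 2020, 7 business days (Jun 10, Jun 11, Jun 12, Jun 15, Jun 16, Jun 17, Jun 18, skipping weekends) brings us to Thursday, Jun 18, 2020, which is the date termination becomes effective.

Jun 18, 2020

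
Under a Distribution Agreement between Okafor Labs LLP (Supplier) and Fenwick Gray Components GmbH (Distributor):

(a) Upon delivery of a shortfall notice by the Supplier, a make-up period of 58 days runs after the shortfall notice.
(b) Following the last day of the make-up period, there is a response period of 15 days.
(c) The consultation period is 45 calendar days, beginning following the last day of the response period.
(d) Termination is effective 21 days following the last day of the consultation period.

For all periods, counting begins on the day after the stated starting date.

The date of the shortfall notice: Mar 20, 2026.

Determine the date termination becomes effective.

The last day of the make-up period: Mar 20, 2026 + 58 days = May 17, 2026.
Adding 15 calendar days to May 17, 2026 gives Jun 1, 2026, which is the last day of the response period.
The last day of the consultation period: 45 calendar days after Jun 1, 2026 is Jul 16, 2026.
Adding 21 calendar days to Jul 16, 2026 gives Aug 6, 2026, which is the date termination becomes effective.

Aug 6, 2026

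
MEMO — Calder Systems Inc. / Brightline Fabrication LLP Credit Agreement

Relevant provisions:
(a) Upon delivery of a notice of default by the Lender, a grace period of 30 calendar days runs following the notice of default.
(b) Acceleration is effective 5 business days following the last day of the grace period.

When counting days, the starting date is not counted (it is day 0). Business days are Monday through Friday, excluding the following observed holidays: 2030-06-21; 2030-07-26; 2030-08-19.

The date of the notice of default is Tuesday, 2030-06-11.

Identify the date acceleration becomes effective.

Adding 30 calendar days to 2030-06-11 gives 2030-07-11, which is the last day of the grace period.
The date acceleration becomes effective: counting 5 business days from Thursday, 2030-07-11 (Jul 12, Jul 15, Jul 16, Jul 17, Jul 18, skipping weekends) reaches Thursday, 2030-07-18.

2030-07-18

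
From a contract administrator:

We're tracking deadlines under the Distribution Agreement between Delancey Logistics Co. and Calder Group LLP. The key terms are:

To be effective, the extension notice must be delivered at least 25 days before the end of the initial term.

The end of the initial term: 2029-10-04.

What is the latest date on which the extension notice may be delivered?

2029-10-04 minus 25 days is 2029-09-09.

2029-09-09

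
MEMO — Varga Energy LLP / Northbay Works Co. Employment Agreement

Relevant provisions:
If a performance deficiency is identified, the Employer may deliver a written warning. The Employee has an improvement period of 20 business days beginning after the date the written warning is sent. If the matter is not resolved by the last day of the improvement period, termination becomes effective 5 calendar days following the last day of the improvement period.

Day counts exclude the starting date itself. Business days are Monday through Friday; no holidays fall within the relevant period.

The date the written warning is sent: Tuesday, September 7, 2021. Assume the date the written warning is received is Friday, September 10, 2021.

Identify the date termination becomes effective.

From Tuesday, September 7, 2021, 20 business days (Sep 8, Sep 9, Sep 10, Sep 13, …, Oct 1, Oct 4, Oct 5, skipping weekends) brings us to Tuesday, October 5, 2021, which is the last day of the improvement period.
The date termination becomes effective: October 5, 2021 + 5 days = October 10, 2021.

October 10, 2021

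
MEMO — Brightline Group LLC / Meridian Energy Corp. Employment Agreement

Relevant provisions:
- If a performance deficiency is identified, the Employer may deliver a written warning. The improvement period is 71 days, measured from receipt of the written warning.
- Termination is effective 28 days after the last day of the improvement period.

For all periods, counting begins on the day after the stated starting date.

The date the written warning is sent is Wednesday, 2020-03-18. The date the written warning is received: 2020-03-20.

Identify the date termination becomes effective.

Adding 71 calendar days to 2020-03-20 gives 2020-05-30, which is the last day of the improvement period.
Adding 28 calendar days to 2020-05-30 gives 2020-06-27, which is the date termination becomes effective.

2020-06-27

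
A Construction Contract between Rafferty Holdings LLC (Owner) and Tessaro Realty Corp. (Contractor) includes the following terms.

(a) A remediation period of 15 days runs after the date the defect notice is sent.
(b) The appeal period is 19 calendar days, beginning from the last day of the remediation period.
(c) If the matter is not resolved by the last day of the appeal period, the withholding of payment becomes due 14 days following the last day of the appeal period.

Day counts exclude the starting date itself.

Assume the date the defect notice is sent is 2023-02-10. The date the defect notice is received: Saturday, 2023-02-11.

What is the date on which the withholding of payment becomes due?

2023-03-30

The last day of the remediation period: 15 calendar days after 2023-02-10 is 2023-02-25.
Adding 19 calendar days to 2023-02-25 gives 2023-03-16, which is the last day of the appeal period.
The date on which the withholding of payment becomes due: 2023-03-16 + 14 days = 2023-03-30.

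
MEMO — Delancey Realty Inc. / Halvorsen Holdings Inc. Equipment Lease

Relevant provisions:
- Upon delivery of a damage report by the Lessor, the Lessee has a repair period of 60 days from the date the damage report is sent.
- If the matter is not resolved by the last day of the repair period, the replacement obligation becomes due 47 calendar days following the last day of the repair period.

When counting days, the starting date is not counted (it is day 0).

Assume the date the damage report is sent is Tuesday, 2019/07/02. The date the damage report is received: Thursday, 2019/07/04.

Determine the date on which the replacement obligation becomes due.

2019/10/17

The last day of the repair period: 60 calendar days after 2019/07/02 is 2019/08/31.
The date on which the replacement obligation becomes due: 47 calendar days after 2019/08/31 is 2019/10/17.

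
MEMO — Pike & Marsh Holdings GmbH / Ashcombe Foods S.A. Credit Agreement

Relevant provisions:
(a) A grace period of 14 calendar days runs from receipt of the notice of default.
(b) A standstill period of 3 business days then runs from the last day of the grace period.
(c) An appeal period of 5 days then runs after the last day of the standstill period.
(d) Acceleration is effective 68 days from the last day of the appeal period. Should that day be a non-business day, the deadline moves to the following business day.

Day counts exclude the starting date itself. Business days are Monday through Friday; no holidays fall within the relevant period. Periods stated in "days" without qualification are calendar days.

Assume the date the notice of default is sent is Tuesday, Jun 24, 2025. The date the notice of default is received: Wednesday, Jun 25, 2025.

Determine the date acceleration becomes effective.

Sep 25, 2025

The last day of the grace period: Jun 25, 2025 + 14 days = Jul 9, 2025.
The last day of the standstill period: 3 business days after Wednesday, Jul 9, 2025, skipping weekends — Jul 10, Jul 11, Jul 14 — lands on Monday, Jul 14, 2025.
The last day of the appeal period: 5 calendar days after Jul 14, 2025 is Jul 19, 2025.
The date acceleration becomes effective: 68 calendar days after Jul 19, 2025 is Sep 25, 2025. Sep 25, 2025 is a Thursday, so no roll-forward applies.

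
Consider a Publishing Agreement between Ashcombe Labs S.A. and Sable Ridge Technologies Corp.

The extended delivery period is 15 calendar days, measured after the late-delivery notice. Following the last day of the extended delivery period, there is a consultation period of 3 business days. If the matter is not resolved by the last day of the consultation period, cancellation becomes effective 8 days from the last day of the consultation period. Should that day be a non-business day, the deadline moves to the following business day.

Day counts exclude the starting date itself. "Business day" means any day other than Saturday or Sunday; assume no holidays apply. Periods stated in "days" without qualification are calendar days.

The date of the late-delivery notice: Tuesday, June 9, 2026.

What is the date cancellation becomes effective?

The last day of the extended delivery period: June 9, 2026 + 15 days = June 24, 2026.
From Wednesday, June 24, 2026, 3 business days (Jun 25, Jun 26, Jun 29, skipping weekends) brings us to Monday, June 29, 2026, which is the last day of the consultation period.
Adding 8 calendar days to June 29, 2026 gives July 7, 2026, which is the date cancellation becomes effective. July 7, 2026 is a Tuesday, so no roll-forward applies.

July 7, 2026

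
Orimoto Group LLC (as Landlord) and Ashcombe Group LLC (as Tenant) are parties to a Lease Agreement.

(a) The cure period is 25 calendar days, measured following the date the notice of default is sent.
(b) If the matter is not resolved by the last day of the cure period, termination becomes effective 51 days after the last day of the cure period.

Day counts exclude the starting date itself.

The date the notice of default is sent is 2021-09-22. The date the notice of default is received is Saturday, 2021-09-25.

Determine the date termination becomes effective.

The last day of the cure period: 25 calendar days after 2021-09-22 is 2021-10-17.
The date termination becomes effective: 51 calendar days after 2021-10-17 is 2021-12-07.

2021-12-07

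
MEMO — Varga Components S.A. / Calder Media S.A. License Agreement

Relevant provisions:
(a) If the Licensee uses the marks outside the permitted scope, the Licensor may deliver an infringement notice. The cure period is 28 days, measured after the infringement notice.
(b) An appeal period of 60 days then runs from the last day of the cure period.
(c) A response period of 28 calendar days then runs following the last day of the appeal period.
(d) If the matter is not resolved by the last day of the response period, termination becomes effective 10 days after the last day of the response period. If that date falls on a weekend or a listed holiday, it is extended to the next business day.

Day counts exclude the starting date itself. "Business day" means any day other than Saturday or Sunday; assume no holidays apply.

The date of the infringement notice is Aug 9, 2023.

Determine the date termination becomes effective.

Dec 13, 2023

Adding 28 calendar days to Aug 9, 2023 gives Sep 6, 2023, which is the last day of the cure period.
Adding 60 calendar days to Sep 6, 2023 gives Nov 5, 2023, which is the last day of the appeal period.
Adding 28 calendar days to Nov 5, 2023 gives Dec 3, 2023, which is the last day of the response period.
The date termination becomes effective: Dec 3, 2023 + 10 days = Dec 13, 2023. Dec 13, 2023 is a Wednesday, so no roll-forward applies.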